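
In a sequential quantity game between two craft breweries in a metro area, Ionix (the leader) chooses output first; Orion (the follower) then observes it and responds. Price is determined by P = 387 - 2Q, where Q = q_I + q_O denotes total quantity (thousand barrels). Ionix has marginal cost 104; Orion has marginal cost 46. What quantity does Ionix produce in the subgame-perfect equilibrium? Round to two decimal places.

The follower Orion best-responds to any q_I: π_O = (387 - 2Q)q_O - 46q_O.
Follower FOC: 341 - 2q_I - 4q_O = 0, so q_O(q_I) = (341 - 2q_I)/4.
Ionix substitutes q_O(q_I) into its own profit: π_I = q_I(387 - 2q_I - (341 - 2q_I)/2) - 104q_I = (433/2 - q_I)q_I - 104q_I.
The leader's first-order condition 225/2 - 2q_I = 0 yields q_I = 225/4.
Then q_O = (341 - 2·(225/4))/4 = 457/8.

56.25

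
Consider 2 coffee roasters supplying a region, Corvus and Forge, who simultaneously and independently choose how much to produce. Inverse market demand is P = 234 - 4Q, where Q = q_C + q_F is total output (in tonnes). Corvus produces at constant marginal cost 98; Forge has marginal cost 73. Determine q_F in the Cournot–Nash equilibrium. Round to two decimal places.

Corvus's profit: π_C = (234 - 4Q)q_C - (98q_C). Setting ∂π_C/∂q_C = 0: 136 - 8q_C - 4(q_F) = 0.
Forge's profit: π_F = (234 - 4Q)q_F - (73q_F). Setting ∂π_F/∂q_F = 0: 161 - 8q_F - 4(q_C) = 0.
Best responses: q_C = (136 - 4q_F)/8, q_F = (161 - 4q_C)/8.
Substituting one into the other gives q_C = 37/4 and q_F = 31/2.

15.50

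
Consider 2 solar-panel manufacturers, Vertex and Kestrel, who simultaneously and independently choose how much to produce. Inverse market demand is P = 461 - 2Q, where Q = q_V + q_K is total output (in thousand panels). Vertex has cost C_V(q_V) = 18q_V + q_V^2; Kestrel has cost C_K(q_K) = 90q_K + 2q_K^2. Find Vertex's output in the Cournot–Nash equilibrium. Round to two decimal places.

63.68

Vertex's profit: π_V = (461 - 2Q)q_V - (18q_V + q_V²). Setting ∂π_V/∂q_V = 0: 443 - 6q_V - 2(q_K) = 0.
Kestrel's first-order condition: 371 - 8q_K - 2(q_V) = 0.
Best responses: q_V = (443 - 2q_K)/6, q_K = (371 - 2q_V)/8.
Substituting one into the other gives q_V = 1401/22 and q_K = 335/11.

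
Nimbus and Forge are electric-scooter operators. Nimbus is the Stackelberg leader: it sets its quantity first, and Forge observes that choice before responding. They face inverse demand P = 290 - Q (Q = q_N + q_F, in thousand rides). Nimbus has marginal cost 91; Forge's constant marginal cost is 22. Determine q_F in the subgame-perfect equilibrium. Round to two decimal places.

Solve by backward induction. Given q_N, the follower Forge maximises π_F = (290 - q_N - q_F)q_F - 22q_F.
∂π_F/∂q_F = 268 - q_N - 2q_F = 0 gives the reaction function q_F = (268 - q_N)/2.
Nimbus substitutes q_F(q_N) into its own profit: π_N = q_N(290 - q_N - (268 - q_N)/2) - 91q_N = (156 - (1/2)q_N)q_N - 91q_N.
Leader FOC: 65 - q_N = 0, so q_N = 65.
Then q_F = (268 - 65)/2 = 203/2.

101.50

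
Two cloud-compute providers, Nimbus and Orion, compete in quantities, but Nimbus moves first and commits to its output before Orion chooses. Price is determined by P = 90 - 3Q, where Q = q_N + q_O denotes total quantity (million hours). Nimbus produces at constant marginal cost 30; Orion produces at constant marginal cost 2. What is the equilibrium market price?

Solve by backward induction. Given q_N, the follower Orion maximises π_O = (90 - 3q_N - 3q_O)q_O - 2q_O.
Setting the follower's marginal profit to zero, 88 - 3q_N - 6q_O = 0, i.e. q_O = (88 - 3q_N)/6.
The leader anticipates this reaction. Substituting into P = 90 - 3Q gives P = 46 - (3/2)q_N, so π_N = (46 - (3/2)q_N)q_N - 30q_N.
Leader FOC: 16 - 3q_N = 0, so q_N = 16/3.
Then q_O = (88 - 3·(16/3))/6 = 12.
Total output Q = 52/3, so price P = 90 - 3·(52/3) = 38.

38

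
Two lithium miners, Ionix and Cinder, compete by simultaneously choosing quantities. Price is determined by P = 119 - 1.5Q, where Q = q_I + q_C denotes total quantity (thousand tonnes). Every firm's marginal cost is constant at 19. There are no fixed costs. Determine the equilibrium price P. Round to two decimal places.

52.33

A representative firm's profit is π_i = q_i(119 - 1.5Q) - 19q_i.
First-order condition (treating rivals' output as given): 100 - 3q_i - (3/2)q_j = 0.
With identical firms every q_j equals q_i, so q_j = q_i and 100 = (9/2)q_i, giving q_i = 200/9.
Total output Q = 400/9, so price P = 119 - (3/2)·(400/9) = 157/3.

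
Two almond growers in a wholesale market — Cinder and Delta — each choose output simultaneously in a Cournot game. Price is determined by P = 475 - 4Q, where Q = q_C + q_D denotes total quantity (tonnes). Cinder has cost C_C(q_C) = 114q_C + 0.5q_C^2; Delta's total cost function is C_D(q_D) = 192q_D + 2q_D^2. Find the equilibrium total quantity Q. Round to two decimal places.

46.77

Cinder's profit: π_C = (475 - 4Q)q_C - (114q_C + (1/2)q_C²). Setting ∂π_C/∂q_C = 0: 361 - 9q_C - 4(q_D) = 0.
Delta's profit: π_D = (475 - 4Q)q_D - (192q_D + 2q_D²). Setting ∂π_D/∂q_D = 0: 283 - 12q_D - 4(q_C) = 0.
So q_C = (361 - 4q_D)/9 and q_D = (283 - 4q_C)/12.
Substituting one into the other gives q_C = 800/23 and q_D = 1103/92.
Total output Q = 800/23 + 1103/92 = 46.7717.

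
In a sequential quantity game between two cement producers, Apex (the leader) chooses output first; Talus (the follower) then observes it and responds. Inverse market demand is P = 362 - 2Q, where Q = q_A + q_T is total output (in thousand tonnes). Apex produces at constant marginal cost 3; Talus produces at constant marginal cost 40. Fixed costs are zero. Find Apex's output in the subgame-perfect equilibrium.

Solve by backward induction. Given q_A, the follower Talus maximises π_T = (362 - 2q_A - 2q_T)q_T - 40q_T.
∂π_T/∂q_T = 322 - 2q_A - 4q_T = 0 gives the reaction function q_T = (322 - 2q_A)/4.
Apex substitutes q_T(q_A) into its own profit: π_A = q_A(362 - 2q_A - (322 - 2q_A)/2) - 3q_A = (201 - q_A)q_A - 3q_A.
Maximising: ∂π_A/∂q_A = 198 - 2q_A = 0, giving q_A = 99.
Then q_T = (322 - 2·99)/4 = 31.

99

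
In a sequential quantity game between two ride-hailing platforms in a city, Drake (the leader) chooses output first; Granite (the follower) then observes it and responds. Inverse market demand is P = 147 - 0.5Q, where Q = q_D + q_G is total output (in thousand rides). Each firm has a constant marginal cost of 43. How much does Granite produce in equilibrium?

52

The follower Granite best-responds to any q_D: π_G = (147 - 0.5Q)q_G - 43q_G.
Follower FOC: 104 - (1/2)q_D - q_G = 0, so q_G(q_D) = (104 - (1/2)q_D).
Drake substitutes q_G(q_D) into its own profit: π_D = q_D(147 - (1/2)q_D - (104 - (1/2)q_D)/2) - 43q_D = (95 - (1/4)q_D)q_D - 43q_D.
Leader FOC: 52 - (1/2)q_D = 0, so q_D = 104.
Then q_G = (104 - (1/2)·104) = 52.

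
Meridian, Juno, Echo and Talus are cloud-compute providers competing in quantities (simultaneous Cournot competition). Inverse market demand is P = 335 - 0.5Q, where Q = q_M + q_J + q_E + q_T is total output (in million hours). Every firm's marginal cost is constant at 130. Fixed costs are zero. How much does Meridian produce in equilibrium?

82

Each firm earns π_i = (335 - 0.5Q)q_i - 130q_i.
Setting ∂π_i/∂q_i = 0 with rivals' quantities fixed: 205 - q_i - (1/2)·Σ_{j≠i} q_j = 0.
With identical firms every q_j equals q_i, so Σ_{j≠i} q_j = 3q_i and 205 = (5/2)q_i, giving q_i = 82.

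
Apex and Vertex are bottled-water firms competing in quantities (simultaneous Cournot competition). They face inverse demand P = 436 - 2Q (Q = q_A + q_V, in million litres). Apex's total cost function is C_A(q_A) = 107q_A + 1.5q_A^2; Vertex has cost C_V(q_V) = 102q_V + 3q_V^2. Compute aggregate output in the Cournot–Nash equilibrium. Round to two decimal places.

Apex's profit: π_A = (436 - 2Q)q_A - (107q_A + (3/2)q_A²). Setting ∂π_A/∂q_A = 0: 329 - 7q_A - 2(q_V) = 0.
Vertex's profit: π_V = (436 - 2Q)q_V - (102q_V + 3q_V²). Setting ∂π_V/∂q_V = 0: 334 - 10q_V - 2(q_A) = 0.
Rearranging gives the reaction functions q_A = (329 - 2q_V)/7 and q_V = (334 - 2q_A)/10.
Substituting one into the other gives q_A = 437/11 and q_V = 280/11.
Total output Q = 437/11 + 280/11 = 717/11.

65.18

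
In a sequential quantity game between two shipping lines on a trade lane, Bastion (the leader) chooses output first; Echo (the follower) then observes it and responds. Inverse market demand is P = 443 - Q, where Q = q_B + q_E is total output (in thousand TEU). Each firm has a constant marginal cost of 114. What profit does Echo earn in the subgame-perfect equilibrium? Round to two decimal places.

6765.06

Solve by backward induction. Given q_B, the follower Echo maximises π_E = (443 - q_B - q_E)q_E - 114q_E.
Setting the follower's marginal profit to zero, 329 - q_B - 2q_E = 0, i.e. q_E = (329 - q_B)/2.
The leader anticipates this reaction. Substituting into P = 443 - Q gives P = 557/2 - (1/2)q_B, so π_B = (557/2 - (1/2)q_B)q_B - 114q_B.
Leader FOC: 329/2 - q_B = 0, so q_B = 329/2.
Then q_E = (329 - 329/2)/2 = 329/4.
Price P = 443 - 987/4 = 785/4.
Echo's profit: (785/4 - 114)·(329/4) = 6765.0625.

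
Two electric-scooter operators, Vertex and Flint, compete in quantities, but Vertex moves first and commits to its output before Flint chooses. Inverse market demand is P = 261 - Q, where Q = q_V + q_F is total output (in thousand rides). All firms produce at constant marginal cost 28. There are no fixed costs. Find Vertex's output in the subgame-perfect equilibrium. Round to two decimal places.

Solve by backward induction. Given q_V, the follower Flint maximises π_F = (261 - q_V - q_F)q_F - 28q_F.
Setting the follower's marginal profit to zero, 233 - q_V - 2q_F = 0, i.e. q_F = (233 - q_V)/2.
Vertex substitutes q_F(q_V) into its own profit: π_V = q_V(261 - q_V - (233 - q_V)/2) - 28q_V = (289/2 - (1/2)q_V)q_V - 28q_V.
Maximising: ∂π_V/∂q_V = 233/2 - q_V = 0, giving q_V = 233/2.
Then q_F = (233 - 233/2)/2 = 233/4.

116.50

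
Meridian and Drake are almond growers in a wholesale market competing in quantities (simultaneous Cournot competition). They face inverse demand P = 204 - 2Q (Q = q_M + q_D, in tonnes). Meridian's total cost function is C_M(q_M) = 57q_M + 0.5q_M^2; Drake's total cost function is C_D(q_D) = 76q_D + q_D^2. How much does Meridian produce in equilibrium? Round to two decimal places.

24.08

Meridian's profit: π_M = (204 - 2Q)q_M - (57q_M + (1/2)q_M²). Setting ∂π_M/∂q_M = 0: 147 - 5q_M - 2(q_D) = 0.
Drake's profit: π_D = (204 - 2Q)q_D - (76q_D + q_D²). Setting ∂π_D/∂q_D = 0: 128 - 6q_D - 2(q_M) = 0.
Best responses: q_M = (147 - 2q_D)/5, q_D = (128 - 2q_M)/6.
Solving the pair: q_M = 313/13, q_D = 173/13.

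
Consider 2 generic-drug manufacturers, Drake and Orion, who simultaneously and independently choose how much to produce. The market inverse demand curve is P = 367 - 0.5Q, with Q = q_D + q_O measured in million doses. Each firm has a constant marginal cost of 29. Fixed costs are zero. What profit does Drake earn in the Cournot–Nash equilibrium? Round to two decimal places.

25387.56

Each firm earns π_i = (367 - 0.5Q)q_i - 29q_i.
First-order condition (treating rivals' output as given): 338 - q_i - (1/2)q_j = 0.
With identical firms every q_j equals q_i, so q_j = q_i and 338 = (3/2)q_i, giving q_i = 676/3.
Price P = 367 - (1/2)·(1352/3) = 425/3.
Drake's profit: (425/3 - 29)·(676/3) = 25387.5556.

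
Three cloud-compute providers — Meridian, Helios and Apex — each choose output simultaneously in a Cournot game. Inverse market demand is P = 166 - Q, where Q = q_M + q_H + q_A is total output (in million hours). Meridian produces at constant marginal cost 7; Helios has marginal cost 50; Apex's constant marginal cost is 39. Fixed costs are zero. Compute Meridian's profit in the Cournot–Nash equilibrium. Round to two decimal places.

3422.25

Meridian's profit: π_M = (166 - Q)q_M - (7q_M). Setting ∂π_M/∂q_M = 0: 159 - 2q_M - (q_H + q_A) = 0.
Helios's profit: π_H = (166 - Q)q_H - (50q_H). Setting ∂π_H/∂q_H = 0: 116 - 2q_H - (q_M + q_A) = 0.
Apex's profit: π_A = (166 - Q)q_A - (39q_A). Setting ∂π_A/∂q_A = 0: 127 - 2q_A - (q_M + q_H) = 0.
Adding the 3 conditions: 402 − 2Q − 2Q = 0, i.e. Q = 201/2.
Back-substituting: q_M = (159 − 201/2) = 117/2, q_H = (116 − 201/2) = 31/2, q_A = (127 − 201/2) = 53/2.
Price P = 166 - 201/2 = 131/2.
Meridian's profit: (131/2 - 7)·(117/2) = 3422.2500.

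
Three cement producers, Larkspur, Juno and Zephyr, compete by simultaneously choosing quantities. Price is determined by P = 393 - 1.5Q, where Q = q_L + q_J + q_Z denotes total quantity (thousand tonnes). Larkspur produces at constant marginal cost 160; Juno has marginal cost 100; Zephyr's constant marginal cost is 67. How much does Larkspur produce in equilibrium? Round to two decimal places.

13.33

Larkspur's profit: π_L = (393 - 1.5Q)q_L - (160q_L). Setting ∂π_L/∂q_L = 0: 233 - 3q_L - (3/2)(q_J + q_Z) = 0.
Juno's profit: π_J = (393 - 1.5Q)q_J - (100q_J). Setting ∂π_J/∂q_J = 0: 293 - 3q_J - (3/2)(q_L + q_Z) = 0.
Zephyr's first-order condition: 326 - 3q_Z - (3/2)(q_L + q_J) = 0.
Adding the 3 first-order conditions: 852 − 6Q = 0, so Q = 142.
Back-substituting: q_L = (233 − 213)/(3/2) = 40/3, q_J = (293 − 213)/(3/2) = 160/3, q_Z = (326 − 213)/(3/2) = 226/3.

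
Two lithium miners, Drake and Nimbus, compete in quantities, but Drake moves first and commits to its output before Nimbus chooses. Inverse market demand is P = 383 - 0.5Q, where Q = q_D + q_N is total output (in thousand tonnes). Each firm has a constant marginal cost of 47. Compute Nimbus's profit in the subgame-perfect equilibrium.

Solve by backward induction. Given q_D, the follower Nimbus maximises π_N = (383 - (1/2)q_D - (1/2)q_N)q_N - 47q_N.
Follower FOC: 336 - (1/2)q_D - q_N = 0, so q_N(q_D) = (336 - (1/2)q_D).
Drake substitutes q_N(q_D) into its own profit: π_D = q_D(383 - (1/2)q_D - (336 - (1/2)q_D)/2) - 47q_D = (215 - (1/4)q_D)q_D - 47q_D.
Leader FOC: 168 - (1/2)q_D = 0, so q_D = 336.
Then q_N = (336 - (1/2)·336) = 168.
Price P = 383 - (1/2)·504 = 131.
Nimbus's profit: (131 - 47)·168 = 14112.

14112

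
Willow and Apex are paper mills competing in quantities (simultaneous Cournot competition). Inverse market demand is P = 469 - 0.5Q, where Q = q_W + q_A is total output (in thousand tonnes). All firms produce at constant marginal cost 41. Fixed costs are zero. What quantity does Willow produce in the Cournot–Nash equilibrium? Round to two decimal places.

A representative firm's profit is π_i = q_i(469 - 0.5Q) - 41q_i.
Setting ∂π_i/∂q_i = 0 with rivals' quantities fixed: 428 - q_i - (1/2)q_j = 0.
By symmetry each firm produces the same amount; substituting q_j = q_i yields q_i = 428/(3/2) = 856/3.

285.33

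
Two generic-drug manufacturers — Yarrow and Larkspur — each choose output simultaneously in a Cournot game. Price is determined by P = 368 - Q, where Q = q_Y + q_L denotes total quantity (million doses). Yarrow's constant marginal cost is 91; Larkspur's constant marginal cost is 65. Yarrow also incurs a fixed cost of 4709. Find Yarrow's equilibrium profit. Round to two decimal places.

2291.11

Yarrow's profit: π_Y = (368 - Q)q_Y - (91q_Y). Setting ∂π_Y/∂q_Y = 0: 277 - 2q_Y - (q_L) = 0.
Larkspur's profit: π_L = (368 - Q)q_L - (65q_L). Setting ∂π_L/∂q_L = 0: 303 - 2q_L - (q_Y) = 0.
Best responses: q_Y = (277 - q_L)/2, q_L = (303 - q_Y)/2.
Solving the pair: q_Y = 251/3, q_L = 329/3.
Price P = 368 - 580/3 = 524/3.
Yarrow's profit: (524/3 - 91)·(251/3) - 4709 = 2291.1111.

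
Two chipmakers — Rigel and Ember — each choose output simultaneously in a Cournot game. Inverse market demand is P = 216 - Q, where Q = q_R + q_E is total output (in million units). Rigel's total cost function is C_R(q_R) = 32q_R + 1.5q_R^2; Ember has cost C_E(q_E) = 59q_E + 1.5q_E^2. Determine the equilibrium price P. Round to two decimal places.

Rigel's profit: π_R = (216 - Q)q_R - (32q_R + (3/2)q_R²). Setting ∂π_R/∂q_R = 0: 184 - 5q_R - (q_E) = 0.
Ember's first-order condition: 157 - 5q_E - (q_R) = 0.
Rearranging gives the reaction functions q_R = (184 - q_E)/5 and q_E = (157 - q_R)/5.
Substituting one into the other gives q_R = 763/24 and q_E = 601/24.
Total output Q = 341/6, so price P = 216 - 341/6 = 955/6.

159.17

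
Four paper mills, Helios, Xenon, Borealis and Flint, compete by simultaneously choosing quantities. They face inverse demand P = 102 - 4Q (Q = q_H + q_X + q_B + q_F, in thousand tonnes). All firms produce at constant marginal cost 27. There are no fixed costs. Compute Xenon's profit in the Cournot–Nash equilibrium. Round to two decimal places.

A representative firm's profit is π_i = q_i(102 - 4Q) - 27q_i.
Setting ∂π_i/∂q_i = 0 with rivals' quantities fixed: 75 - 8q_i - 4·Σ_{j≠i} q_j = 0.
By symmetry each firm produces the same amount; substituting Σ_{j≠i} q_j = 3q_i yields q_i = 75/20 = 15/4.
Price P = 102 - 4·15 = 42.
Xenon's profit: (42 - 27)·(15/4) = 225/4.

56.25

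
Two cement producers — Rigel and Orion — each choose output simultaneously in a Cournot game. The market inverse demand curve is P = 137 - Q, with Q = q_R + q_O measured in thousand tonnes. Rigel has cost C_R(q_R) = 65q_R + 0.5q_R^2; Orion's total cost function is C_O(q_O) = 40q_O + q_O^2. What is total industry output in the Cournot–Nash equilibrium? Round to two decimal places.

Rigel's profit: π_R = (137 - Q)q_R - (65q_R + (1/2)q_R²). Setting ∂π_R/∂q_R = 0: 72 - 3q_R - (q_O) = 0.
Orion's profit: π_O = (137 - Q)q_O - (40q_O + q_O²). Setting ∂π_O/∂q_O = 0: 97 - 4q_O - (q_R) = 0.
So q_R = (72 - q_O)/3 and q_O = (97 - q_R)/4.
Substituting one into the other gives q_R = 191/11 and q_O = 219/11.
Total output Q = 191/11 + 219/11 = 410/11.

37.27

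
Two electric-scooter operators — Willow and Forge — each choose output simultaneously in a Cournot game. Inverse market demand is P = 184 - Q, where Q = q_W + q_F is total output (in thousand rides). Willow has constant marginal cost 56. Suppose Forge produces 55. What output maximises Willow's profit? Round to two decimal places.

With the rival's output fixed at 55, Willow's profit is π_W = (184 - 55 - q_W)q_W - (56q_W) = (129 - q_W)q_W - (56q_W).
∂π_W/∂q_W = 73 - 2q_W = 0, so q_W = 73/2.

36.50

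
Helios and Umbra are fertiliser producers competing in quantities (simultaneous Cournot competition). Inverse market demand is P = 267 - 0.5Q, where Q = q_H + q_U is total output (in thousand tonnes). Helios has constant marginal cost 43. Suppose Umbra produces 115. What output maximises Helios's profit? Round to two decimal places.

166.50

With the rival's output fixed at 115, Helios's profit is π_H = (267 - (1/2)·115 - (1/2)q_H)q_H - (43q_H) = (419/2 - (1/2)q_H)q_H - (43q_H).
∂π_H/∂q_H = 333/2 - q_H = 0, so q_H = 333/2.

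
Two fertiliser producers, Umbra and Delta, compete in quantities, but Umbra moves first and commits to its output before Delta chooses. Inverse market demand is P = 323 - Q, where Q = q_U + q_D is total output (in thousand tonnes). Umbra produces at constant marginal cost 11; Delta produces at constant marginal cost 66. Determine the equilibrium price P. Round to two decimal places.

Solve by backward induction. Given q_U, the follower Delta maximises π_D = (323 - q_U - q_D)q_D - 66q_D.
Follower FOC: 257 - q_U - 2q_D = 0, so q_D(q_U) = (257 - q_U)/2.
Umbra substitutes q_D(q_U) into its own profit: π_U = q_U(323 - q_U - (257 - q_U)/2) - 11q_U = (389/2 - (1/2)q_U)q_U - 11q_U.
Leader FOC: 367/2 - q_U = 0, so q_U = 367/2.
Then q_D = (257 - 367/2)/2 = 147/4.
Total output Q = 881/4, so price P = 323 - 881/4 = 411/4.

102.75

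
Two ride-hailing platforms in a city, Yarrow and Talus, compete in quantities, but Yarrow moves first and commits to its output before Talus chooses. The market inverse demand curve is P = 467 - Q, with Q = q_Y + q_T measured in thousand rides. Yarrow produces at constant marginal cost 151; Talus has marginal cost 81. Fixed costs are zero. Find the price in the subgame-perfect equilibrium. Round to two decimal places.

212.50

Solve by backward induction. Given q_Y, the follower Talus maximises π_T = (467 - q_Y - q_T)q_T - 81q_T.
Follower FOC: 386 - q_Y - 2q_T = 0, so q_T(q_Y) = (386 - q_Y)/2.
Yarrow substitutes q_T(q_Y) into its own profit: π_Y = q_Y(467 - q_Y - (386 - q_Y)/2) - 151q_Y = (274 - (1/2)q_Y)q_Y - 151q_Y.
The leader's first-order condition 123 - q_Y = 0 yields q_Y = 123.
Then q_T = (386 - 123)/2 = 263/2.
Total output Q = 509/2, so price P = 467 - 509/2 = 425/2.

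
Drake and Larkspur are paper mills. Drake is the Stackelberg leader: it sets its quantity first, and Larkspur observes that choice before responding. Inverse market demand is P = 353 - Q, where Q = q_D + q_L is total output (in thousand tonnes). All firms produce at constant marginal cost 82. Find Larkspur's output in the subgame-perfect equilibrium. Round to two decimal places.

67.75

Solve by backward induction. Given q_D, the follower Larkspur maximises π_L = (353 - q_D - q_L)q_L - 82q_L.
Follower FOC: 271 - q_D - 2q_L = 0, so q_L(q_D) = (271 - q_D)/2.
The leader anticipates this reaction. Substituting into P = 353 - Q gives P = 435/2 - (1/2)q_D, so π_D = (435/2 - (1/2)q_D)q_D - 82q_D.
The leader's first-order condition 271/2 - q_D = 0 yields q_D = 271/2.
Then q_L = (271 - 271/2)/2 = 271/4.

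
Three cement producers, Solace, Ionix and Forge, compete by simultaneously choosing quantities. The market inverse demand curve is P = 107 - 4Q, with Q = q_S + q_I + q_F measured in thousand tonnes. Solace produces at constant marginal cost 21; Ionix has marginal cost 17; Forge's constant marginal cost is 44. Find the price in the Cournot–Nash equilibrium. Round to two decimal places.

Solace's profit: π_S = (107 - 4Q)q_S - (21q_S). Setting ∂π_S/∂q_S = 0: 86 - 8q_S - 4(q_I + q_F) = 0.
Ionix's profit: π_I = (107 - 4Q)q_I - (17q_I). Setting ∂π_I/∂q_I = 0: 90 - 8q_I - 4(q_S + q_F) = 0.
Forge's profit: π_F = (107 - 4Q)q_F - (44q_F). Setting ∂π_F/∂q_F = 0: 63 - 8q_F - 4(q_S + q_I) = 0.
Adding the 3 first-order conditions: 239 − 16Q = 0, so Q = 239/16.
Back-substituting: q_S = (86 − 239/4)/4 = 105/16, q_I = (90 − 239/4)/4 = 121/16, q_F = (63 − 239/4)/4 = 13/16.
Total output Q = 239/16, so price P = 107 - 4·(239/16) = 189/4.

47.25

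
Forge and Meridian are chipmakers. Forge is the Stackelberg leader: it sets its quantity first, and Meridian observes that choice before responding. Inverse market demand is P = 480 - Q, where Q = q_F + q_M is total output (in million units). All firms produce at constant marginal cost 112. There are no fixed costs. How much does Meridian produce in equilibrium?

92

The follower Meridian best-responds to any q_F: π_M = (480 - Q)q_M - 112q_M.
Setting the follower's marginal profit to zero, 368 - q_F - 2q_M = 0, i.e. q_M = (368 - q_F)/2.
The leader anticipates this reaction. Substituting into P = 480 - Q gives P = 296 - (1/2)q_F, so π_F = (296 - (1/2)q_F)q_F - 112q_F.
Leader FOC: 184 - q_F = 0, so q_F = 184.
Then q_M = (368 - 184)/2 = 92.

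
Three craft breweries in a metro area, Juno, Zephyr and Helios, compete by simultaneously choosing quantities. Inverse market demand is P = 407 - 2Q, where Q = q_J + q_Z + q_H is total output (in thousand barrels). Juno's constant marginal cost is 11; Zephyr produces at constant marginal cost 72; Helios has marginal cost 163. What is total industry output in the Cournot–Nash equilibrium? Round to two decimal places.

Juno's profit: π_J = (407 - 2Q)q_J - (11q_J). Setting ∂π_J/∂q_J = 0: 396 - 4q_J - 2(q_Z + q_H) = 0.
Zephyr's profit: π_Z = (407 - 2Q)q_Z - (72q_Z). Setting ∂π_Z/∂q_Z = 0: 335 - 4q_Z - 2(q_J + q_H) = 0.
Helios's first-order condition: 244 - 4q_H - 2(q_J + q_Z) = 0.
Adding the 3 first-order conditions: 975 − 8Q = 0, so Q = 975/8.
Back-substituting: q_J = (396 − 975/4)/2 = 609/8, q_Z = (335 − 975/4)/2 = 365/8, q_H = (244 − 975/4)/2 = 1/8.
Total output Q = 609/8 + 365/8 + 1/8 = 975/8.

121.88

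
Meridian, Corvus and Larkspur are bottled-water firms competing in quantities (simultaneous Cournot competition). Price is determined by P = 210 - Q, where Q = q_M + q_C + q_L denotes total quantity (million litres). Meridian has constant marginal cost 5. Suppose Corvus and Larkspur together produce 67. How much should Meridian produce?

69

With rivals' combined output fixed at 67, Meridian's profit is π_M = (210 - 67 - q_M)q_M - (5q_M) = (143 - q_M)q_M - (5q_M).
∂π_M/∂q_M = 138 - 2q_M = 0, so q_M = 69.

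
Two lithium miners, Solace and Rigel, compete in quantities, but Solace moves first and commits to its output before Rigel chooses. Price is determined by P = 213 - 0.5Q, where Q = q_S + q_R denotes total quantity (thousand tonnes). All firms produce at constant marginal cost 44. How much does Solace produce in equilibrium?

The follower Rigel best-responds to any q_S: π_R = (213 - 0.5Q)q_R - 44q_R.
Setting the follower's marginal profit to zero, 169 - (1/2)q_S - q_R = 0, i.e. q_R = (169 - (1/2)q_S).
The leader anticipates this reaction. Substituting into P = 213 - 0.5Q gives P = 257/2 - (1/4)q_S, so π_S = (257/2 - (1/4)q_S)q_S - 44q_S.
Maximising: ∂π_S/∂q_S = 169/2 - (1/2)q_S = 0, giving q_S = 169.
Then q_R = (169 - (1/2)·169) = 169/2.

169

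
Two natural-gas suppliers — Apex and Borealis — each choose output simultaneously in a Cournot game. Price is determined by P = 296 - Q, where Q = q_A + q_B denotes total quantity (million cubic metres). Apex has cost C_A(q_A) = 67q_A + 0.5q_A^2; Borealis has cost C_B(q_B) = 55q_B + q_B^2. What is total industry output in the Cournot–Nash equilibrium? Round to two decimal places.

Apex's profit: π_A = (296 - Q)q_A - (67q_A + (1/2)q_A²). Setting ∂π_A/∂q_A = 0: 229 - 3q_A - (q_B) = 0.
Borealis's profit: π_B = (296 - Q)q_B - (55q_B + q_B²). Setting ∂π_B/∂q_B = 0: 241 - 4q_B - (q_A) = 0.
Best responses: q_A = (229 - q_B)/3, q_B = (241 - q_A)/4.
Substituting one into the other gives q_A = 675/11 and q_B = 494/11.
Total output Q = 675/11 + 494/11 = 1169/11.

106.27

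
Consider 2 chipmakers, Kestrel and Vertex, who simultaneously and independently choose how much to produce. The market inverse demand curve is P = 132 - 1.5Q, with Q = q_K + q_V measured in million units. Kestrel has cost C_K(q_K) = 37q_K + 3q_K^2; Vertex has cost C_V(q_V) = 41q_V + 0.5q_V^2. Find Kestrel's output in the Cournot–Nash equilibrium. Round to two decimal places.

Kestrel's profit: π_K = (132 - 1.5Q)q_K - (37q_K + 3q_K²). Setting ∂π_K/∂q_K = 0: 95 - 9q_K - (3/2)(q_V) = 0.
Vertex's profit: π_V = (132 - 1.5Q)q_V - (41q_V + (1/2)q_V²). Setting ∂π_V/∂q_V = 0: 91 - 4q_V - (3/2)(q_K) = 0.
Best responses: q_K = (95 - (3/2)q_V)/9, q_V = (91 - (3/2)q_K)/4.
Substituting one into the other gives q_K = 974/135 and q_V = 902/45.

7.21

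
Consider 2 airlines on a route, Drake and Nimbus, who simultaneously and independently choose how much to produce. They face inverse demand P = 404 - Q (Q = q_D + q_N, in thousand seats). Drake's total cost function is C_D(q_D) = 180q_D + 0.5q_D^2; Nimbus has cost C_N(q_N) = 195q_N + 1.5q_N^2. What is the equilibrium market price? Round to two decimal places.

310.14

Drake's profit: π_D = (404 - Q)q_D - (180q_D + (1/2)q_D²). Setting ∂π_D/∂q_D = 0: 224 - 3q_D - (q_N) = 0.
Nimbus's profit: π_N = (404 - Q)q_N - (195q_N + (3/2)q_N²). Setting ∂π_N/∂q_N = 0: 209 - 5q_N - (q_D) = 0.
Best responses: q_D = (224 - q_N)/3, q_N = (209 - q_D)/5.
Solving the pair: q_D = 911/14, q_N = 403/14.
Total output Q = 657/7, so price P = 404 - 657/7 = 310.1429.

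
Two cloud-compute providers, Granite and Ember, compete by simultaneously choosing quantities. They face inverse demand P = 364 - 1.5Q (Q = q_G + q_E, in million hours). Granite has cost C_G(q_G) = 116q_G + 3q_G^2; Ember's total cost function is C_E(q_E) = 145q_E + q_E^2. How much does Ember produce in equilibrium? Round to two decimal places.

Granite's profit: π_G = (364 - 1.5Q)q_G - (116q_G + 3q_G²). Setting ∂π_G/∂q_G = 0: 248 - 9q_G - (3/2)(q_E) = 0.
Ember's profit: π_E = (364 - 1.5Q)q_E - (145q_E + q_E²). Setting ∂π_E/∂q_E = 0: 219 - 5q_E - (3/2)(q_G) = 0.
Best responses: q_G = (248 - (3/2)q_E)/9, q_E = (219 - (3/2)q_G)/5.
Substituting one into the other gives q_G = 21.3216 and q_E = 37.4035.

37.40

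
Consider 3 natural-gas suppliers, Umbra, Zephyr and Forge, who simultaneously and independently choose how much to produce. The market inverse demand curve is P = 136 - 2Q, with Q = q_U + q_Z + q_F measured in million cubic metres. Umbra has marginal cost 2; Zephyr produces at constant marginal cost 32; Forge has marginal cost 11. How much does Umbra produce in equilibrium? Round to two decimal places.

Umbra's profit: π_U = (136 - 2Q)q_U - (2q_U). Setting ∂π_U/∂q_U = 0: 134 - 4q_U - 2(q_Z + q_F) = 0.
Zephyr's first-order condition: 104 - 4q_Z - 2(q_U + q_F) = 0.
Forge's first-order condition: 125 - 4q_F - 2(q_U + q_Z) = 0.
Summing all 3 equations gives 363 − 8Q = 0, hence Q = 363/8.
Back-substituting: q_U = (134 − 363/4)/2 = 173/8, q_Z = (104 − 363/4)/2 = 53/8, q_F = (125 − 363/4)/2 = 137/8.

21.63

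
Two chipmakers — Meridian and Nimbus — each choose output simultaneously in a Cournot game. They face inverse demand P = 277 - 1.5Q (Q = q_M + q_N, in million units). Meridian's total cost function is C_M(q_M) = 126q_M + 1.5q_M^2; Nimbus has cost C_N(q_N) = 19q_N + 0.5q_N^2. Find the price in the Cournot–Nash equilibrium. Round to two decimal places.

170.90

Meridian's profit: π_M = (277 - 1.5Q)q_M - (126q_M + (3/2)q_M²). Setting ∂π_M/∂q_M = 0: 151 - 6q_M - (3/2)(q_N) = 0.
Nimbus's first-order condition: 258 - 4q_N - (3/2)(q_M) = 0.
Rearranging gives the reaction functions q_M = (151 - (3/2)q_N)/6 and q_N = (258 - (3/2)q_M)/4.
Substituting one into the other gives q_M = 868/87 and q_N = 1762/29.
Total output Q = 70.7356, so price P = 277 - (3/2)·70.7356 = 170.8966.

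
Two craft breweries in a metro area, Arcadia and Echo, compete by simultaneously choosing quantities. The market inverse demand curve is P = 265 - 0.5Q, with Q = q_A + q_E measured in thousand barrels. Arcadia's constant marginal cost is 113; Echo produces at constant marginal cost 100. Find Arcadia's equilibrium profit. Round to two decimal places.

Arcadia's profit: π_A = (265 - 0.5Q)q_A - (113q_A). Setting ∂π_A/∂q_A = 0: 152 - q_A - (1/2)(q_E) = 0.
Echo's first-order condition: 165 - q_E - (1/2)(q_A) = 0.
So q_A = (152 - (1/2)q_E) and q_E = (165 - (1/2)q_A).
Solving the pair: q_A = 278/3, q_E = 356/3.
Price P = 265 - (1/2)·(634/3) = 478/3.
Arcadia's profit: (478/3 - 113)·(278/3) = 4293.5556.

4293.56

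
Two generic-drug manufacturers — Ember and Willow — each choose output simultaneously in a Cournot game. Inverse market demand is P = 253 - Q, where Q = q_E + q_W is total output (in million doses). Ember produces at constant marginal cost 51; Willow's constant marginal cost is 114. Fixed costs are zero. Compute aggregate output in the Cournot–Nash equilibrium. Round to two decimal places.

Ember's profit: π_E = (253 - Q)q_E - (51q_E). Setting ∂π_E/∂q_E = 0: 202 - 2q_E - (q_W) = 0.
Willow's first-order condition: 139 - 2q_W - (q_E) = 0.
Best responses: q_E = (202 - q_W)/2, q_W = (139 - q_E)/2.
Solving the pair: q_E = 265/3, q_W = 76/3.
Total output Q = 265/3 + 76/3 = 341/3.

113.67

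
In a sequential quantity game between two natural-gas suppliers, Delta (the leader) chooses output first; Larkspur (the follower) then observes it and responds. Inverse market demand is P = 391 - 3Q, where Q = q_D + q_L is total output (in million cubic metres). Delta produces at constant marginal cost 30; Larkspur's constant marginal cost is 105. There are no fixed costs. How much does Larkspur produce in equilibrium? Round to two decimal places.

11.33

Solve by backward induction. Given q_D, the follower Larkspur maximises π_L = (391 - 3q_D - 3q_L)q_L - 105q_L.
Setting the follower's marginal profit to zero, 286 - 3q_D - 6q_L = 0, i.e. q_L = (286 - 3q_D)/6.
The leader anticipates this reaction. Substituting into P = 391 - 3Q gives P = 248 - (3/2)q_D, so π_D = (248 - (3/2)q_D)q_D - 30q_D.
The leader's first-order condition 218 - 3q_D = 0 yields q_D = 218/3.
Then q_L = (286 - 3·(218/3))/6 = 34/3.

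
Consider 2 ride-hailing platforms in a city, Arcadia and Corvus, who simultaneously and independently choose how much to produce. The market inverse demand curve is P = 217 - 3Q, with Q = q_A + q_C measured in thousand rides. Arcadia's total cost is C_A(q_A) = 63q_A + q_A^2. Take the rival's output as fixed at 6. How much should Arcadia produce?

With the rival's output fixed at 6, Arcadia's profit is π_A = (217 - 3·6 - 3q_A)q_A - (63q_A + q_A²) = (199 - 3q_A)q_A - (63q_A + q_A²).
∂π_A/∂q_A = 136 - 8q_A = 0, so q_A = 17.

17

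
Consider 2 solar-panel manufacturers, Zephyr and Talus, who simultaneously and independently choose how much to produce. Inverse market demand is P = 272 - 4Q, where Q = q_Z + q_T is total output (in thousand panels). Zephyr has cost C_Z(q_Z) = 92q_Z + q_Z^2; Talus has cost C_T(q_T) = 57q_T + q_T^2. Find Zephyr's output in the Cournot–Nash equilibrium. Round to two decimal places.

11.19

Zephyr's profit: π_Z = (272 - 4Q)q_Z - (92q_Z + q_Z²). Setting ∂π_Z/∂q_Z = 0: 180 - 10q_Z - 4(q_T) = 0.
Talus's profit: π_T = (272 - 4Q)q_T - (57q_T + q_T²). Setting ∂π_T/∂q_T = 0: 215 - 10q_T - 4(q_Z) = 0.
Rearranging gives the reaction functions q_Z = (180 - 4q_T)/10 and q_T = (215 - 4q_Z)/10.
Substituting one into the other gives q_Z = 235/21 and q_T = 715/42.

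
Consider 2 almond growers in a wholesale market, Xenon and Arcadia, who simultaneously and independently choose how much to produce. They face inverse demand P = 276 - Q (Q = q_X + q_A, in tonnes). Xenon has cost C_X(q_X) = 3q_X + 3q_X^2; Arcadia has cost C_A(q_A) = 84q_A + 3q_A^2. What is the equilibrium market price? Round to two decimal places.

Xenon's profit: π_X = (276 - Q)q_X - (3q_X + 3q_X²). Setting ∂π_X/∂q_X = 0: 273 - 8q_X - (q_A) = 0.
Arcadia's first-order condition: 192 - 8q_A - (q_X) = 0.
So q_X = (273 - q_A)/8 and q_A = (192 - q_X)/8.
Solving the pair: q_X = 664/21, q_A = 421/21.
Total output Q = 155/3, so price P = 276 - 155/3 = 673/3.

224.33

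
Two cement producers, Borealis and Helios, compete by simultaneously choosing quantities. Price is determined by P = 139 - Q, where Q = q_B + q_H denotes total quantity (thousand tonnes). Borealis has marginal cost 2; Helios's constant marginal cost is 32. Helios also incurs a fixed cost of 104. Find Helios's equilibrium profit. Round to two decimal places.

554.78

Borealis's profit: π_B = (139 - Q)q_B - (2q_B). Setting ∂π_B/∂q_B = 0: 137 - 2q_B - (q_H) = 0.
Helios's first-order condition: 107 - 2q_H - (q_B) = 0.
So q_B = (137 - q_H)/2 and q_H = (107 - q_B)/2.
Substituting one into the other gives q_B = 167/3 and q_H = 77/3.
Price P = 139 - 244/3 = 173/3.
Helios's profit: (173/3 - 32)·(77/3) - 104 = 554.7778.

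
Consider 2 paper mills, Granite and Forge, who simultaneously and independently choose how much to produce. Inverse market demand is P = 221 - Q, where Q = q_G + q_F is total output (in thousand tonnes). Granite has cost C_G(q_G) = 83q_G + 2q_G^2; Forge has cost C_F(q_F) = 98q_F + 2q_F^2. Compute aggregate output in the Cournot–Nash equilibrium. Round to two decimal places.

37.29

Granite's profit: π_G = (221 - Q)q_G - (83q_G + 2q_G²). Setting ∂π_G/∂q_G = 0: 138 - 6q_G - (q_F) = 0.
Forge's first-order condition: 123 - 6q_F - (q_G) = 0.
So q_G = (138 - q_F)/6 and q_F = (123 - q_G)/6.
Substituting one into the other gives q_G = 141/7 and q_F = 120/7.
Total output Q = 141/7 + 120/7 = 261/7.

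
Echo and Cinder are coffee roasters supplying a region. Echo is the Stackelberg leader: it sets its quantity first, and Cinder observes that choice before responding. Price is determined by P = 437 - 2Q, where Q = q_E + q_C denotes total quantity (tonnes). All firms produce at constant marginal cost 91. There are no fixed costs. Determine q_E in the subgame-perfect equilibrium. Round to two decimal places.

86.50

The follower Cinder best-responds to any q_E: π_C = (437 - 2Q)q_C - 91q_C.
Setting the follower's marginal profit to zero, 346 - 2q_E - 4q_C = 0, i.e. q_C = (346 - 2q_E)/4.
The leader anticipates this reaction. Substituting into P = 437 - 2Q gives P = 264 - q_E, so π_E = (264 - q_E)q_E - 91q_E.
The leader's first-order condition 173 - 2q_E = 0 yields q_E = 173/2.
Then q_C = (346 - 2·(173/2))/4 = 173/4.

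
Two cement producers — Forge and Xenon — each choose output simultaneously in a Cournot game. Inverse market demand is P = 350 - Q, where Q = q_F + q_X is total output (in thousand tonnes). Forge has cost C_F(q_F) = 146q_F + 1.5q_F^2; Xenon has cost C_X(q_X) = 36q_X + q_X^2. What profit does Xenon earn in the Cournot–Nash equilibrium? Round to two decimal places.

10337.71

Forge's profit: π_F = (350 - Q)q_F - (146q_F + (3/2)q_F²). Setting ∂π_F/∂q_F = 0: 204 - 5q_F - (q_X) = 0.
Xenon's profit: π_X = (350 - Q)q_X - (36q_X + q_X²). Setting ∂π_X/∂q_X = 0: 314 - 4q_X - (q_F) = 0.
Rearranging gives the reaction functions q_F = (204 - q_X)/5 and q_X = (314 - q_F)/4.
Solving the pair: q_F = 502/19, q_X = 1366/19.
Price P = 350 - 1868/19 = 251.6842.
Xenon's profit: 251.6842·(1366/19) - 36·(1366/19) - (1366/19)² = 10337.7064.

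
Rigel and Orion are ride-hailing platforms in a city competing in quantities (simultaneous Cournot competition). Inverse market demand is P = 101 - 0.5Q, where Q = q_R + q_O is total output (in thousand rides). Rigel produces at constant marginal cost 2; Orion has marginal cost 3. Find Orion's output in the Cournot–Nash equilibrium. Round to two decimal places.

Rigel's profit: π_R = (101 - 0.5Q)q_R - (2q_R). Setting ∂π_R/∂q_R = 0: 99 - q_R - (1/2)(q_O) = 0.
Orion's first-order condition: 98 - q_O - (1/2)(q_R) = 0.
So q_R = (99 - (1/2)q_O) and q_O = (98 - (1/2)q_R).
Solving the pair: q_R = 200/3, q_O = 194/3.

64.67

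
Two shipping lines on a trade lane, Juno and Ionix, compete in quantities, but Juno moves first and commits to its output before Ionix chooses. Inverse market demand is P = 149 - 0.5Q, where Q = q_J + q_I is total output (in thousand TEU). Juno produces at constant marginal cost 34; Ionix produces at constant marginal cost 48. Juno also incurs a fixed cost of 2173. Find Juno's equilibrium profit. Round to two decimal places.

Solve by backward induction. Given q_J, the follower Ionix maximises π_I = (149 - (1/2)q_J - (1/2)q_I)q_I - 48q_I.
∂π_I/∂q_I = 101 - (1/2)q_J - q_I = 0 gives the reaction function q_I = (101 - (1/2)q_J).
The leader anticipates this reaction. Substituting into P = 149 - 0.5Q gives P = 197/2 - (1/4)q_J, so π_J = (197/2 - (1/4)q_J)q_J - 34q_J.
Leader FOC: 129/2 - (1/2)q_J = 0, so q_J = 129.
Then q_I = (101 - (1/2)·129) = 73/2.
Price P = 149 - (1/2)·(331/2) = 265/4.
Juno's profit: (265/4 - 34)·129 - 2173 = 1987.2500.

1987.25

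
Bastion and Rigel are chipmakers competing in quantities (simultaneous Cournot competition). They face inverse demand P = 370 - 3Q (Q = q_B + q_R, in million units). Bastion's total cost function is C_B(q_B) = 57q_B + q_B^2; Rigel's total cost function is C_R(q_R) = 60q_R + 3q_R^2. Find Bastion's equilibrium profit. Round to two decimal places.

Bastion's profit: π_B = (370 - 3Q)q_B - (57q_B + q_B²). Setting ∂π_B/∂q_B = 0: 313 - 8q_B - 3(q_R) = 0.
Rigel's first-order condition: 310 - 12q_R - 3(q_B) = 0.
Rearranging gives the reaction functions q_B = (313 - 3q_R)/8 and q_R = (310 - 3q_B)/12.
Solving the pair: q_B = 942/29, q_R = 1541/87.
Price P = 370 - 3·50.1954 = 219.4138.
Bastion's profit: 219.4138·(942/29) - 57·(942/29) - (942/29)² = 4220.5184.

4220.52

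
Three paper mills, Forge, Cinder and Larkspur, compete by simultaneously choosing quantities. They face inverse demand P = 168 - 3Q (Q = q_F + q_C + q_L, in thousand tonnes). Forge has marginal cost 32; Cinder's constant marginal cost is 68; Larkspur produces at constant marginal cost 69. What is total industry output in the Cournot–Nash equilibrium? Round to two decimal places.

27.92

Forge's profit: π_F = (168 - 3Q)q_F - (32q_F). Setting ∂π_F/∂q_F = 0: 136 - 6q_F - 3(q_C + q_L) = 0.
Cinder's first-order condition: 100 - 6q_C - 3(q_F + q_L) = 0.
Larkspur's profit: π_L = (168 - 3Q)q_L - (69q_L). Setting ∂π_L/∂q_L = 0: 99 - 6q_L - 3(q_F + q_C) = 0.
Summing all 3 equations gives 335 − 12Q = 0, hence Q = 335/12.
Back-substituting: q_F = (136 − 335/4)/3 = 209/12, q_C = (100 − 335/4)/3 = 65/12, q_L = (99 − 335/4)/3 = 61/12.
Total output Q = 209/12 + 65/12 + 61/12 = 335/12.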